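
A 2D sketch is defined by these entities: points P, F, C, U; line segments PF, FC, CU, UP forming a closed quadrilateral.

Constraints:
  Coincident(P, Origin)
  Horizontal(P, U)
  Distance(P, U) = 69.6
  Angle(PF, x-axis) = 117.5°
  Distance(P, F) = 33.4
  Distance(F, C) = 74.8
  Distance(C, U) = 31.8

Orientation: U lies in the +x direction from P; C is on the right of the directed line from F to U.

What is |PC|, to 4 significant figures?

46.21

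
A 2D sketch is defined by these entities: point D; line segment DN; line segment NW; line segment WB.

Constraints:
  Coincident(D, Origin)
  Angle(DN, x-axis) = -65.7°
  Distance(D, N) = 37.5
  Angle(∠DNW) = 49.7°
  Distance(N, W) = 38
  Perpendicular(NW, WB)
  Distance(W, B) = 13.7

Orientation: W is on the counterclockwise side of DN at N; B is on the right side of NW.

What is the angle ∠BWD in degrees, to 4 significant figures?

154.3°

D is at the origin; DN runs at -65.7° with length 37.5, so N = 37.5·(cos -65.7°, sin -65.7°) = (15.43, -34.18). ∠DNW = 49.7°, so NW runs at -65.7° + (180° − 49.7°) = 64.60° from the x-axis; with |NW| = 38.0, W = N + 38.0·(cos 64.60°, sin 64.60°) = (31.73, 0.1491). The perpendicularity gives WB at right angles to NW; with |WB| = 13.7 on the right of NW, B = W + 13.7·(0.9033, -0.4289) = (44.11, -5.727). Then cos ∠BWD = WB·WD / (|WB||WD|), giving 154.3°.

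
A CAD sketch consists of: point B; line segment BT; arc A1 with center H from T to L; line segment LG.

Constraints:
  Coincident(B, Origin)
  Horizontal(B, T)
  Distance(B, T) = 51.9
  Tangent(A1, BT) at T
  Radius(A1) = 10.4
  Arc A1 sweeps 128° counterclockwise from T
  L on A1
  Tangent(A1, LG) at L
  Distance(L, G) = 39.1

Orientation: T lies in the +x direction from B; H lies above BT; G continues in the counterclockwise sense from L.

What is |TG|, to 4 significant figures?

50.19

B is at the origin; B and T share the same y with |BT| = 51.9 and T on the +x side, so T = (51.90, 0.000). A1 meets BT tangentially, so HT is at right angles to BT, so H = T + (0, 10.4) = (51.90, 10.40). On A1, T sits at bearing -90° from H; a 128° counterclockwise sweep puts L at bearing 38°, so L = H + 10.4·(cos 38°, sin 38°) = (60.10, 16.80). A1 meets LG tangentially, so HL is at right angles to LG, so LG runs along (−sin 38°, cos 38°); with |LG| = 39.1, G = (36.02, 47.61). Then |TG| = |G − T| = 50.19.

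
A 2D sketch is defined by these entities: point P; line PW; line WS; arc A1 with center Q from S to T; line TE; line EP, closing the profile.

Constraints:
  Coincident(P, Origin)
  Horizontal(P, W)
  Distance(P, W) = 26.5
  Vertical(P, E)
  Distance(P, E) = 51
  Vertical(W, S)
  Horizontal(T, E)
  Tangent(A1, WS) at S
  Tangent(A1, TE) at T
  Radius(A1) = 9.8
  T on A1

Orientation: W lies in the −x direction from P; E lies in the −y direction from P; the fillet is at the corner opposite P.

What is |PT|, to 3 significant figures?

53.7

P is at the origin; P and W share the same y with |PW| = 26.5 and W on the −x side, so W = (-26.5, 0.00). PE is vertical with |PE| = 51.0 and E on the −y side, so E = (0.00, -51.0). The virtual corner opposite P is at (-26.5, -51.0). Since A1 is tangent to WS there, QS ⟂ WS and the tangent condition forces QT to be normal to TE, with radius 9.8, so the center Q sits 9.8 in from both sides at Q = (-16.7, -41.2). That places the tangent points at S = (-26.5, -41.2) on WS and T = (-16.7, -51.0) on TE. Then |PT| = |T − P| = 53.7.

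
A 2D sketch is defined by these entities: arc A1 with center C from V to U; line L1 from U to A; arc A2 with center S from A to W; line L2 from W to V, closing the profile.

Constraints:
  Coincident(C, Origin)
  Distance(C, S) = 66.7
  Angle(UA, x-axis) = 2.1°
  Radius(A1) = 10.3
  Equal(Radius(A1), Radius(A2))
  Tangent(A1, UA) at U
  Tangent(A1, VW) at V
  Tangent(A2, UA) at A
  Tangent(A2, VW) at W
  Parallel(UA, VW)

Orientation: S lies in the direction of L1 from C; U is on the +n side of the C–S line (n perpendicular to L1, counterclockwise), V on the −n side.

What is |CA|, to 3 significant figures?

67.5

Tangency of A1 to both parallel lines with radius 10.3 puts U and V at C ± 10.3·n: U = (-0.377, 10.3), V = (0.377, -10.3). Equal radii place A and W the same way about S: A = S + 10.3·n = (66.3, 12.7), W = S − 10.3·n = (67.0, -7.85). Then |CA| = |A − C| = 67.5.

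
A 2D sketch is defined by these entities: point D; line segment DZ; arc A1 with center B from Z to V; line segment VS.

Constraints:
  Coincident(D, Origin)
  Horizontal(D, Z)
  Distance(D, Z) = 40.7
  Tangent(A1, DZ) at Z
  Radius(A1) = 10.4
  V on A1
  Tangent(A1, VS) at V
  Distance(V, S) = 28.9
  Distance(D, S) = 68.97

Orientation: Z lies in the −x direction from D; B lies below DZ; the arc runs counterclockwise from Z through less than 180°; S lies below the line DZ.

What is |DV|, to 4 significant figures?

51.06

Checks: |BV| = 10.40 ✓; ∠(BV, VS) = 90.00° ✓; |VS| = 28.90 ✓; |DS| = 68.97 ✓.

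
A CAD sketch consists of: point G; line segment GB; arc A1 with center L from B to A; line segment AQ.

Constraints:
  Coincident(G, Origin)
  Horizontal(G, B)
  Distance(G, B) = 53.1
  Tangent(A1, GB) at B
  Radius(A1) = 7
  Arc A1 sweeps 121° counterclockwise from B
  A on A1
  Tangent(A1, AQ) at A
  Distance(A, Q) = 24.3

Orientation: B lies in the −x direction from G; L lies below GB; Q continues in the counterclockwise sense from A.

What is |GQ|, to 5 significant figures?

56.198

G is at the origin; GB is horizontal with |GB| = 53.1 and B on the −x side, so B = (-53.100, 0.0000). A1 meets GB tangentially, so LB is at right angles to GB, so L = B + (0, -7) = (-53.100, -7.0000). On A1, B sits at bearing 90° from L; a 121° counterclockwise sweep puts A at bearing 211°, so A = L + 7.0·(cos 211°, sin 211°) = (-59.100, -10.605). A1 meets AQ tangentially, so LA is at right angles to AQ, so AQ runs along (−sin 211°, cos 211°); with |AQ| = 24.3, Q = (-46.585, -31.434). Then |GQ| = |Q − G| = 56.198.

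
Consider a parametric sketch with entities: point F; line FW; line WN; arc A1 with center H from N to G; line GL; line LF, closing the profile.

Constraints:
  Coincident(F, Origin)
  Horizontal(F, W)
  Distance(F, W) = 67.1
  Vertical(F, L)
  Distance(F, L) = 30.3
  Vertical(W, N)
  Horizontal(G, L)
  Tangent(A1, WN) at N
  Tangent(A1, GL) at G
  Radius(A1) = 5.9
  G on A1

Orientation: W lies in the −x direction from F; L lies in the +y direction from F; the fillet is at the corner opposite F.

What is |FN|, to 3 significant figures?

71.4

F is at the origin; FW is horizontal with |FW| = 67.1 and W on the −x side, so W = (-67.1, 0.00). FL is vertical with |FL| = 30.3 and L on the +y side, so L = (0.00, 30.3). The virtual corner opposite F is at (-67.1, 30.3). Since A1 is tangent to WN there, HN ⟂ WN and the tangent condition forces HG to be normal to GL, with radius 5.9, so the center H sits 5.9 in from both sides at H = (-61.2, 24.4). That places the tangent points at N = (-67.1, 24.4) on WN and G = (-61.2, 30.3) on GL. Then |FN| = |N − F| = 71.4.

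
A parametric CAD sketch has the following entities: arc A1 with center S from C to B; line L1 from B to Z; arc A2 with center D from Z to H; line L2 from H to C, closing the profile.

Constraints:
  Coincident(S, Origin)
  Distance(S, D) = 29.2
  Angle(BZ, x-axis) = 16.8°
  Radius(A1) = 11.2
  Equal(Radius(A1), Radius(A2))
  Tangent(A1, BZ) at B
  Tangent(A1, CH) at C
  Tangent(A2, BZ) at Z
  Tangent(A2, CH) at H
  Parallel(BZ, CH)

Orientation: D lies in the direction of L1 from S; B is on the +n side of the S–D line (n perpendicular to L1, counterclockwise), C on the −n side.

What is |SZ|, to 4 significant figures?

31.27

The slot axis is L1's direction at 16.8°, so u = (cos 16.8°, sin 16.8°) = (0.9573, 0.2890) and n = (−sin 16.8°, cos 16.8°) = (-0.2890, 0.9573). S is at the origin and D lies 29.2 along u from S, so D = 29.2·u = (27.95, 8.440). Tangency of A1 to both parallel lines with radius 11.2 puts B and C at S ± 11.2·n: B = (-3.237, 10.72), C = (3.237, -10.72). Equal radii place Z and H the same way about D: Z = D + 11.2·n = (24.72, 19.16), H = D − 11.2·n = (31.19, -2.282). Then |SZ| = |Z − S| = 31.27.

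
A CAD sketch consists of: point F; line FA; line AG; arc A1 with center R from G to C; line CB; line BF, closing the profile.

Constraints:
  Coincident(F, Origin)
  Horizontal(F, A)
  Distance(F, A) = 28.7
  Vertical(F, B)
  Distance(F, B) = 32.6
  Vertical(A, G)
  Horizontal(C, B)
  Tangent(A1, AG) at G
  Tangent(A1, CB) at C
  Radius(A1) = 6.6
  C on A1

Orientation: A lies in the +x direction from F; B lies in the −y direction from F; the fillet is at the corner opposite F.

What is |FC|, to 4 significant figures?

39.38

The virtual corner opposite F is at (28.70, -32.60). A1 meets AG tangentially, so RG is at right angles to AG and since A1 is tangent to CB there, RC ⟂ CB, with radius 6.6, so the center R sits 6.6 in from both sides at R = (22.10, -26.00). That places the tangent points at G = (28.70, -26.00) on AG and C = (22.10, -32.60) on CB. Then |FC| = |C − F| = 39.38.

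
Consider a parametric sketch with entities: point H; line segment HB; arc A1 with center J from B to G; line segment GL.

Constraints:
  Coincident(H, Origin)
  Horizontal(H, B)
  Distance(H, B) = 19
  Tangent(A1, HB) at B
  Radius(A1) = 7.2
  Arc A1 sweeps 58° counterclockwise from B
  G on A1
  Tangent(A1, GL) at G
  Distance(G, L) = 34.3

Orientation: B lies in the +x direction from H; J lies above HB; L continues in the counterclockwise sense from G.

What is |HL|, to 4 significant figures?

54.11

H is at the origin; HB is horizontal with |HB| = 19.0 and B on the +x side, so B = (19.00, 0.000). The tangent condition forces JB to be normal to HB, so J = B + (0, 7.2) = (19.00, 7.200). On A1, B sits at bearing -90° from J; a 58° counterclockwise sweep puts G at bearing -32°, so G = J + 7.2·(cos -32°, sin -32°) = (25.11, 3.385). Tangency of A1 to GL means the radius JG is perpendicular to GL, so GL runs along (−sin -32°, cos -32°); with |GL| = 34.3, L = (43.28, 32.47). Then |HL| = |L − H| = 54.11.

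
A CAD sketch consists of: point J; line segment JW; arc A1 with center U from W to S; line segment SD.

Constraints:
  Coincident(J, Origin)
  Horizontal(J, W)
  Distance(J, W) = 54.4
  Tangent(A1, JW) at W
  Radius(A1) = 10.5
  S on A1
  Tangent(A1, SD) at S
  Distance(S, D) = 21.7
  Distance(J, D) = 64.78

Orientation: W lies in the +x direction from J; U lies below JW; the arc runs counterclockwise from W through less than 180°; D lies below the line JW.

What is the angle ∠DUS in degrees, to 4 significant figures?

64.18°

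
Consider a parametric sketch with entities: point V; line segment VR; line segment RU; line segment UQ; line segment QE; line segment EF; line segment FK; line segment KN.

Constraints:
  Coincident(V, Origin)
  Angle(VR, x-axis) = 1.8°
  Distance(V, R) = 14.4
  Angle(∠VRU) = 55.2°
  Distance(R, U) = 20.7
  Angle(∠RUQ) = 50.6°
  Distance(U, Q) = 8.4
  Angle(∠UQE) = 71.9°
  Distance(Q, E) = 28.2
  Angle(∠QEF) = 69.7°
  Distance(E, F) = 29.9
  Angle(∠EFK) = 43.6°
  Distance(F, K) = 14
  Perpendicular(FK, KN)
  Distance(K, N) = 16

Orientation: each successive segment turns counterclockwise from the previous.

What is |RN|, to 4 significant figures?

22.62

V is at the origin; VR runs at 1.8° with length 14.4, so R = (14.39, 0.4523). ∠VRU = 55.2° gives RU at 126.6° from the x-axis; with |RU| = 20.7, U = (2.051, 17.07). ∠RUQ = 50.6° gives UQ at -104.0° from the x-axis; with |UQ| = 8.4, Q = (0.01890, 8.920). ∠UQE = 71.9° gives QE at 4.100° from the x-axis; with |QE| = 28.2, E = (28.15, 10.94). ∠QEF = 69.7° gives EF at 114.4° from the x-axis; with |EF| = 29.9, F = (15.79, 38.17). ∠EFK = 43.6° gives FK at -109.2° from the x-axis; with |FK| = 14.0, K = (11.19, 24.94). The perpendicularity gives KN at right angles to FK, so KN runs at -19.20°; with |KN| = 16.0, N = (26.30, 19.68). Then |RN| = |N − R| = 22.62.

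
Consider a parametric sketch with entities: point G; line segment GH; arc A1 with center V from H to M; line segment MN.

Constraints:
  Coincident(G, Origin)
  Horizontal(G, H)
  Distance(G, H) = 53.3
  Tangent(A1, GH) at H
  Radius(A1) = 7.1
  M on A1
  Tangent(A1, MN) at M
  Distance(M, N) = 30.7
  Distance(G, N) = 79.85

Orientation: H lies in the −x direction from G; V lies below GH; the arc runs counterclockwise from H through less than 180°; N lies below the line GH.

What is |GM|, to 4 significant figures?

59.77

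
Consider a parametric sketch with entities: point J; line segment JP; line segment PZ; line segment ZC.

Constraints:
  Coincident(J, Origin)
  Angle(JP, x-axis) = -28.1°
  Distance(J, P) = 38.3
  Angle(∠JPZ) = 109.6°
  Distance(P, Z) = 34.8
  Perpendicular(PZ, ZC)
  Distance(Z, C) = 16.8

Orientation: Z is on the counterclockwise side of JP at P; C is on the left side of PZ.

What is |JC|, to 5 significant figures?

51.401

∠JPZ = 109.6°, so PZ runs at -28.1° + (180° − 109.6°) = 42.300° from the x-axis; with |PZ| = 34.8, Z = P + 34.8·(cos 42.300°, sin 42.300°) = (59.525, 5.3811). PZ is perpendicular to ZC; with |ZC| = 16.8 on the left of PZ, C = Z + 16.8·(-0.67301, 0.73963) = (48.218, 17.807). Then |JC| = |C − J| = 51.401.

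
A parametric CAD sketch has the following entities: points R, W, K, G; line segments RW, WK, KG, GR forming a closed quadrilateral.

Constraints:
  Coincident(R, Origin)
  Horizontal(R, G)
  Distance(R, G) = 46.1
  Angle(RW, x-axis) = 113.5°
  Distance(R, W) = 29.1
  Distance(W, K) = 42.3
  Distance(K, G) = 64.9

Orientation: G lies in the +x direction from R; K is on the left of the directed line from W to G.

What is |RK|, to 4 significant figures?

60.36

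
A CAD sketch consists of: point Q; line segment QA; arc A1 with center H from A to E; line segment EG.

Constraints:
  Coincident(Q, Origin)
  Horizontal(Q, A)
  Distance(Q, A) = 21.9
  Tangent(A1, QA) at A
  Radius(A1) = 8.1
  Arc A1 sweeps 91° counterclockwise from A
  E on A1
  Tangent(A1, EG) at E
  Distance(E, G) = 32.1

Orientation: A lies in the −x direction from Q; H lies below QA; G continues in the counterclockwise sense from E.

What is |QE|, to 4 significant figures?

31.11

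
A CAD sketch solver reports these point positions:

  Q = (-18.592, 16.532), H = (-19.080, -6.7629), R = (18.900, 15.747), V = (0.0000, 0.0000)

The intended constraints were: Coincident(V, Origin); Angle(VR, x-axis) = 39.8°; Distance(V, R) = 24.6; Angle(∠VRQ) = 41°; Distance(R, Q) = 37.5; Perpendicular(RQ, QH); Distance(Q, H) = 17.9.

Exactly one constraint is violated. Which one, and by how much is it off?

Distance(Q, H) = 17.9 — off by 5.40.

V = (0.00, 0.00) ✓; VR at 39.80° ✓; |VR| = 24.60 ✓; ∠VRQ = 41.00° ✓; |RQ| = 37.50 ✓; ∠(RQ, QH) = 90.00° ✓; |QH| = 23.30 ✗.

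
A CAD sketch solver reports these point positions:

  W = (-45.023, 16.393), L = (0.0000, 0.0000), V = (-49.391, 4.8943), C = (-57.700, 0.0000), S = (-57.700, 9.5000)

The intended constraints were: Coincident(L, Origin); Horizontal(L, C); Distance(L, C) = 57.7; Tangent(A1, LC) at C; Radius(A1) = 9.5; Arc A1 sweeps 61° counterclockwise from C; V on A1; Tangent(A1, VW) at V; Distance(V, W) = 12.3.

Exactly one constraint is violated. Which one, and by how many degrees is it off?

Tangent(A1, VW) at V — off by 8.20°.

L = (0.00, 0.00) ✓; L.y = 0.00, C.y = 0.00 ✓; |LC| = 57.70 ✓; ∠(SC, CL) = 90.00° ✓; |SC| = 9.500 ✓; bearing(S→V) − bearing(S→C) = 61.00° ✓; |SV| = 9.500 ✓; ∠(SV, VW) = 81.80° ✗; |VW| = 12.30 ✓.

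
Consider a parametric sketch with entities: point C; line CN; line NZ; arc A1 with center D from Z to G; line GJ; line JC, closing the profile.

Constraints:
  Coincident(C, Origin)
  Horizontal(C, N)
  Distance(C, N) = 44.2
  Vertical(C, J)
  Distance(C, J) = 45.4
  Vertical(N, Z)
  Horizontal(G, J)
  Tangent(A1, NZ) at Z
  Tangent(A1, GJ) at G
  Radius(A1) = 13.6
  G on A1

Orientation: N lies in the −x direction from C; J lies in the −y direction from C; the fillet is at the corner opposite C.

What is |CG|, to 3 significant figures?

54.7

C is at the origin; C and N share the same y with |CN| = 44.2 and N on the −x side, so N = (-44.2, 0.00). C and J share the same x with |CJ| = 45.4 and J on the −y side, so J = (0.00, -45.4). The virtual corner opposite C is at (-44.2, -45.4). Tangency of A1 to NZ means the radius DZ is perpendicular to NZ and since A1 is tangent to GJ there, DG ⟂ GJ, with radius 13.6, so the center D sits 13.6 in from both sides at D = (-30.6, -31.8). That places the tangent points at Z = (-44.2, -31.8) on NZ and G = (-30.6, -45.4) on GJ. Then |CG| = |G − C| = 54.7.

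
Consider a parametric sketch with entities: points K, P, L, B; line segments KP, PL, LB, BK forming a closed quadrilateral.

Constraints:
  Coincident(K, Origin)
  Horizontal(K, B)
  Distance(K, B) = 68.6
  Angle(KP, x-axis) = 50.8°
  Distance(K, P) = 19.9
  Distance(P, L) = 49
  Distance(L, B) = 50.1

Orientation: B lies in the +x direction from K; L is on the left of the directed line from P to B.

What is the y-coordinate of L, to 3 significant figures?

46.7

Checks: |PL| = 49.00 ✓; |LB| = 50.10 ✓.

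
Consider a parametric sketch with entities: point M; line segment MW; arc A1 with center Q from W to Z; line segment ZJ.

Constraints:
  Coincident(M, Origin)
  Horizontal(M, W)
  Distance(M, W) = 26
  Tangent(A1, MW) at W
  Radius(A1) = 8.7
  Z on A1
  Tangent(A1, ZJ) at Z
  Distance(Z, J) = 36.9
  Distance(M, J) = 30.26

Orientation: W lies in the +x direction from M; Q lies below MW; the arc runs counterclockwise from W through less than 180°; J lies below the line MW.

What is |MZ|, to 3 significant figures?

19.8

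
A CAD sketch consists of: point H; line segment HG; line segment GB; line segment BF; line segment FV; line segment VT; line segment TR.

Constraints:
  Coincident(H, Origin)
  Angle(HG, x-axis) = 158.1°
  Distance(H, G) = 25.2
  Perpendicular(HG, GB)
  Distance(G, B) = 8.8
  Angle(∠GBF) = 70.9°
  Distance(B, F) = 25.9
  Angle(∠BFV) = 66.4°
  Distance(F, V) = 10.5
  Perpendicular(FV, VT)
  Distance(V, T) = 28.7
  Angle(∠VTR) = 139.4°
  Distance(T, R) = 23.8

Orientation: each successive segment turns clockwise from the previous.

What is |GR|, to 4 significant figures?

36.30

FV ⟂ VT, so VT runs at 115.4°; with |VT| = 28.7, T = (-22.35, 21.99). ∠VTR = 139.4° gives TR at 74.80° from the x-axis; with |TR| = 23.8, R = (-16.11, 44.96). Then |GR| = |R − G| = 36.30.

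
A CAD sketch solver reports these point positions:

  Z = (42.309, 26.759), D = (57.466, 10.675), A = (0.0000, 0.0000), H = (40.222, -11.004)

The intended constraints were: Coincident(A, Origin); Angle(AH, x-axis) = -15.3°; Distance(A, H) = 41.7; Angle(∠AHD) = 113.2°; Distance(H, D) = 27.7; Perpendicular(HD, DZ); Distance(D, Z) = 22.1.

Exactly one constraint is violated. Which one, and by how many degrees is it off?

Perpendicular(HD, DZ) — off by 8.20°.

A = (0.00, 0.00) ✓; AH at -15.30° ✓; |AH| = 41.70 ✓; ∠AHD = 113.2° ✓; |HD| = 27.70 ✓; ∠(HD, DZ) = 81.80° ✗; |DZ| = 22.10 ✓.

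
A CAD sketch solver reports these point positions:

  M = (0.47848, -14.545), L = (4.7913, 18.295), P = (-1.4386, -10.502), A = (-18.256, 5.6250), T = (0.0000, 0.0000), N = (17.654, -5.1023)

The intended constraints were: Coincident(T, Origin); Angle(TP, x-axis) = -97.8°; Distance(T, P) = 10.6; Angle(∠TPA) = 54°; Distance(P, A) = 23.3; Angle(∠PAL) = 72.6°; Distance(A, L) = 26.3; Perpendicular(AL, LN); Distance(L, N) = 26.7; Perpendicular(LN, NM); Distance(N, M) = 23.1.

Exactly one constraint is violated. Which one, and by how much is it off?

Distance(N, M) = 23.1 — off by 3.50.

T = (0.00, 0.00) ✓; TP at -97.80° ✓; |TP| = 10.60 ✓; ∠TPA = 54.00° ✓; |PA| = 23.30 ✓; ∠PAL = 72.60° ✓; |AL| = 26.30 ✓; ∠(AL, LN) = 90.00° ✓; |LN| = 26.70 ✓; ∠(LN, NM) = 90.00° ✓; |NM| = 19.60 ✗.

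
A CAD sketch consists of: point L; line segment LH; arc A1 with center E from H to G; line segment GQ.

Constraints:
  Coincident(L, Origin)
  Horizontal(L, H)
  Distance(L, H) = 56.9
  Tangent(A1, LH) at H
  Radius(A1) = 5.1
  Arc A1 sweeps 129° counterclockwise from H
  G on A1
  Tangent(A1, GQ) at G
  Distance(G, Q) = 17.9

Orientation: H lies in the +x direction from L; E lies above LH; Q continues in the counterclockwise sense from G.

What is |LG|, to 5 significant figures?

61.428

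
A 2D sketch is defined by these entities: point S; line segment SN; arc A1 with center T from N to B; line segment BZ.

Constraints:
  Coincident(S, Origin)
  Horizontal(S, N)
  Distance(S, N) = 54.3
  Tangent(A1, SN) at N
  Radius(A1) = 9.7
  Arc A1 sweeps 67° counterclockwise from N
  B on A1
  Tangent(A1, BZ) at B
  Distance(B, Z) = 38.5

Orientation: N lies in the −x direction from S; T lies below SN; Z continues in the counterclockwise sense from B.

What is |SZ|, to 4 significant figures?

88.52

S is at the origin; SN is horizontal with |SN| = 54.3 and N on the −x side, so N = (-54.30, 0.000). A1 meets SN tangentially, so TN is at right angles to SN, so T = N + (0, -9.7) = (-54.30, -9.700). On A1, N sits at bearing 90° from T; a 67° counterclockwise sweep puts B at bearing 157°, so B = T + 9.7·(cos 157°, sin 157°) = (-63.23, -5.910). Tangency of A1 to BZ means the radius TB is perpendicular to BZ, so BZ runs along (−sin 157°, cos 157°); with |BZ| = 38.5, Z = (-78.27, -41.35). Then |SZ| = |Z − S| = 88.52.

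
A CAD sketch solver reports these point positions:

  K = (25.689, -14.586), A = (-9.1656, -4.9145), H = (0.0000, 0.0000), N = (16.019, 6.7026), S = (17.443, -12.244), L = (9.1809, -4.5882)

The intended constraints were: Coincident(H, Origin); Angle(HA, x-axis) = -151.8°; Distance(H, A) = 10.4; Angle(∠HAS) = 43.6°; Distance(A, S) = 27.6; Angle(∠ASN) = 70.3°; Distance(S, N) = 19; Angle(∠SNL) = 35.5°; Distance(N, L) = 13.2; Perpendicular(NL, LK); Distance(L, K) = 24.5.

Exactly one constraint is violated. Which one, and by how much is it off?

Distance(L, K) = 24.5 — off by 5.20.

H = (0.00, 0.00) ✓; HA at -151.8° ✓; |HA| = 10.40 ✓; ∠HAS = 43.60° ✓; |AS| = 27.60 ✓; ∠ASN = 70.30° ✓; |SN| = 19.00 ✓; ∠SNL = 35.50° ✓; |NL| = 13.20 ✓; ∠(NL, LK) = 90.00° ✓; |LK| = 19.30 ✗.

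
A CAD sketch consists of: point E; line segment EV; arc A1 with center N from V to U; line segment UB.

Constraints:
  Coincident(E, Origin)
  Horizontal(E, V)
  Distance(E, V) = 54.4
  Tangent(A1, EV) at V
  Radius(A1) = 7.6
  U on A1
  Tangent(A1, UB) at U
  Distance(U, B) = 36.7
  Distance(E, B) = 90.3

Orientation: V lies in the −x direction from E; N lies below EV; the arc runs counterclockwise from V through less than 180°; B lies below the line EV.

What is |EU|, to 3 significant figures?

59.8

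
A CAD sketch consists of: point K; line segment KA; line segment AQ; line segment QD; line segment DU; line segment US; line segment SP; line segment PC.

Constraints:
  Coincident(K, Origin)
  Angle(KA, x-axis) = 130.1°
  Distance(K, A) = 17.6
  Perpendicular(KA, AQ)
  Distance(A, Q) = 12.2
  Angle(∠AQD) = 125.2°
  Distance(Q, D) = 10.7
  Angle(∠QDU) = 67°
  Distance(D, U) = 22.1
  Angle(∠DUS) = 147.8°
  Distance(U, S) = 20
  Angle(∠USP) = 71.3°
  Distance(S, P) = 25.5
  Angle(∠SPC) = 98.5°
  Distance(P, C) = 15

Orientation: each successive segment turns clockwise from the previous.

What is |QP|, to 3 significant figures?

22.6

K is at the origin; KA runs at 130.1° with length 17.6, so A = (-11.3, 13.5). The perpendicularity gives AQ at right angles to KA, so AQ runs at 40.1°; with |AQ| = 12.2, Q = (-2.00, 21.3). ∠AQD = 125.2° gives QD at -14.7° from the x-axis; with |QD| = 10.7, D = (8.35, 18.6). ∠QDU = 67.0° gives DU at -128° from the x-axis; with |DU| = 22.1, U = (-5.17, 1.12). ∠DUS = 147.8° gives US at -160° from the x-axis; with |US| = 20.0, S = (-24.0, -5.75). ∠USP = 71.3° gives SP at 91.4° from the x-axis; with |SP| = 25.5, P = (-24.6, 19.7). Then |QP| = |P − Q| = 22.6.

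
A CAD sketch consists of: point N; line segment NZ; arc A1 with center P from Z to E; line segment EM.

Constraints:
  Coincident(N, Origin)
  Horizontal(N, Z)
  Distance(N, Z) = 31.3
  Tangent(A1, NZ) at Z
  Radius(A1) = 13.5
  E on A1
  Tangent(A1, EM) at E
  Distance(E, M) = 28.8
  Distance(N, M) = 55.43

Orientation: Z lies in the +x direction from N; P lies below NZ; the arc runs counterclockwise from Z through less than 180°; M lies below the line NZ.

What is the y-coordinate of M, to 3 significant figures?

-45.3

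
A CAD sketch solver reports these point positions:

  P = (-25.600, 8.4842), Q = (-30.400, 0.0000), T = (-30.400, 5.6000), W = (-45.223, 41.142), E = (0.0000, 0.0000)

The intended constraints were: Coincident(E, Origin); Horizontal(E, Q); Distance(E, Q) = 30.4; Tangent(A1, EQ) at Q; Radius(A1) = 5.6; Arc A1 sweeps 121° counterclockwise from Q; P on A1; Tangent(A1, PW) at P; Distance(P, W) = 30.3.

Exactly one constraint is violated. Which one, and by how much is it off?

Distance(P, W) = 30.3 — off by 7.80.

E = (0.00, 0.00) ✓; E.y = 0.00, Q.y = 0.00 ✓; |EQ| = 30.40 ✓; ∠(TQ, QE) = 90.00° ✓; |TQ| = 5.600 ✓; bearing(T→P) − bearing(T→Q) = 121.0° ✓; |TP| = 5.600 ✓; ∠(TP, PW) = 90.00° ✓; |PW| = 38.10 ✗.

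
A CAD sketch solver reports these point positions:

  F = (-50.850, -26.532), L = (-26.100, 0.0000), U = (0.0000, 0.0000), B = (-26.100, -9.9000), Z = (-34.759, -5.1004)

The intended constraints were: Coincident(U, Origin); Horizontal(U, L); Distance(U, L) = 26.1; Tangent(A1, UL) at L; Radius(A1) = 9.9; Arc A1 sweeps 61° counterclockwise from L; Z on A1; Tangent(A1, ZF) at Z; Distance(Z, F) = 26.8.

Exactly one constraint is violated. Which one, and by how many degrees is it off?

Tangent(A1, ZF) at Z — off by 7.90°.

U = (0.00, 0.00) ✓; U.y = 0.00, L.y = 0.00 ✓; |UL| = 26.10 ✓; ∠(BL, LU) = 90.00° ✓; |BL| = 9.900 ✓; bearing(B→Z) − bearing(B→L) = 61.00° ✓; |BZ| = 9.900 ✓; ∠(BZ, ZF) = 97.90° ✗; |ZF| = 26.80 ✓.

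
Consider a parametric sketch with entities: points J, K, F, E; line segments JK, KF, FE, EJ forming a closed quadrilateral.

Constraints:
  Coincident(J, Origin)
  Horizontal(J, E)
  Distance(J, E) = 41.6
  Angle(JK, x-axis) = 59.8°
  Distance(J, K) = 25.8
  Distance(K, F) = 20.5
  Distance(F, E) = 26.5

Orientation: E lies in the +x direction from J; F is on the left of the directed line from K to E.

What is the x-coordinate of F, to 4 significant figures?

33.28

Checks: |KF| = 20.50 ✓; |FE| = 26.50 ✓.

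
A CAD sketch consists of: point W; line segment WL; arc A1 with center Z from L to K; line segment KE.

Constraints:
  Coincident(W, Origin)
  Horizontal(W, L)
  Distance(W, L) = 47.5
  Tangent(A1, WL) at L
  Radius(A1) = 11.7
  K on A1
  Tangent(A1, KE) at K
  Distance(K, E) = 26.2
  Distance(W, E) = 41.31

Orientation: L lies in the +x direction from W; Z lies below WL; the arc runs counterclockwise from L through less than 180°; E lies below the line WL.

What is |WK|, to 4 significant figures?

37.39

Checks: |ZK| = 11.70 ✓; ∠(ZK, KE) = 90.00° ✓; |KE| = 26.20 ✓; |WE| = 41.31 ✓.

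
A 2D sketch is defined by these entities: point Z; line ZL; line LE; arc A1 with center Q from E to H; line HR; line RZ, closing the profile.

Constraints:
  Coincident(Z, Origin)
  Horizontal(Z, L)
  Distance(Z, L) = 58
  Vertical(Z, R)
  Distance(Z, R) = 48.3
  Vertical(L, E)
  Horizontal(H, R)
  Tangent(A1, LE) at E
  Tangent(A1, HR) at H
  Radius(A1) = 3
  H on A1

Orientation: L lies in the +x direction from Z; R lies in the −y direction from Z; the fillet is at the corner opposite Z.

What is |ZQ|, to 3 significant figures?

71.3

Z is at the origin; ZL is horizontal with |ZL| = 58.0 and L on the +x side, so L = (58.0, 0.00). ZR is vertical with |ZR| = 48.3 and R on the −y side, so R = (0.00, -48.3). The virtual corner opposite Z is at (58.0, -48.3). The tangent condition forces QE to be normal to LE and A1 meets HR tangentially, so QH is at right angles to HR, with radius 3.0, so the center Q sits 3.0 in from both sides at Q = (55.0, -45.3). Then |ZQ| = |Q − Z| = 71.3.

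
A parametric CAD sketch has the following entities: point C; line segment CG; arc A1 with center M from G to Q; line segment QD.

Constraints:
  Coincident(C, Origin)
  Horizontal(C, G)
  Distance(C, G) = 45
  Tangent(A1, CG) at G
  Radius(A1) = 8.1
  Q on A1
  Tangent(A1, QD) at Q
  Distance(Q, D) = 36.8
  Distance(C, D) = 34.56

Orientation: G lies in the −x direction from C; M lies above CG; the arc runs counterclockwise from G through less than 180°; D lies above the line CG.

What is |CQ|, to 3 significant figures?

38.9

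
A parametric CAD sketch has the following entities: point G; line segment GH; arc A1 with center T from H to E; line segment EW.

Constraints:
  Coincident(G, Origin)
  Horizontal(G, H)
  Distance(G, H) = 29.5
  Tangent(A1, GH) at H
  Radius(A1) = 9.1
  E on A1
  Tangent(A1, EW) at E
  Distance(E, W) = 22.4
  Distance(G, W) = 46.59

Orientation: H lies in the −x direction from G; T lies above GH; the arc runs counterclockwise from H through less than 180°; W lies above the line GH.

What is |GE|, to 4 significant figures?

25.58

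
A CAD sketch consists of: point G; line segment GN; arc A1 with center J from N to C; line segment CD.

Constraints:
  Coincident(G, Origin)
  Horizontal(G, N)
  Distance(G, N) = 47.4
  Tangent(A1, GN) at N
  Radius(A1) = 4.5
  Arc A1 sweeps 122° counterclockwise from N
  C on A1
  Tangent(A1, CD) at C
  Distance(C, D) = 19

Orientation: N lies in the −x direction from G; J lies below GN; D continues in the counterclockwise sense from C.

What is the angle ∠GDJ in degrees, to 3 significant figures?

79.5°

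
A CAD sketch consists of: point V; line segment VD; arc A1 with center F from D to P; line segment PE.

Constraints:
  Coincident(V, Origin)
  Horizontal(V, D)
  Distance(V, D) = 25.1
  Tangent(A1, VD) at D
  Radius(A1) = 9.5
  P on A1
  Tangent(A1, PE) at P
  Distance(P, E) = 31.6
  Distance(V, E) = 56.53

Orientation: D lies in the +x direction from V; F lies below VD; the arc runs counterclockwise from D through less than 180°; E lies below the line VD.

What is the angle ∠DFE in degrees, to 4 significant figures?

149.2°

Checks: |FP| = 9.500 ✓; ∠(FP, PE) = 90.00° ✓; |PE| = 31.60 ✓; |VE| = 56.53 ✓.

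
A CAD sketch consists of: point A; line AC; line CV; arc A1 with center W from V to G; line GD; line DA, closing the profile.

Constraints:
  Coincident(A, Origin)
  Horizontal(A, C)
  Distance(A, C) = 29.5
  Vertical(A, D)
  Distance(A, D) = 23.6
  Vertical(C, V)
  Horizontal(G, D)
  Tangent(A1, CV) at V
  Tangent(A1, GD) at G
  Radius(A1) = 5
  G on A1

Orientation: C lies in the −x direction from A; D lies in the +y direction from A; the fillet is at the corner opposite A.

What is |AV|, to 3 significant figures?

34.9

The virtual corner opposite A is at (-29.5, 23.6). A1 meets CV tangentially, so WV is at right angles to CV and since A1 is tangent to GD there, WG ⟂ GD, with radius 5.0, so the center W sits 5.0 in from both sides at W = (-24.5, 18.6). That places the tangent points at V = (-29.5, 18.6) on CV and G = (-24.5, 23.6) on GD. Then |AV| = |V − A| = 34.9.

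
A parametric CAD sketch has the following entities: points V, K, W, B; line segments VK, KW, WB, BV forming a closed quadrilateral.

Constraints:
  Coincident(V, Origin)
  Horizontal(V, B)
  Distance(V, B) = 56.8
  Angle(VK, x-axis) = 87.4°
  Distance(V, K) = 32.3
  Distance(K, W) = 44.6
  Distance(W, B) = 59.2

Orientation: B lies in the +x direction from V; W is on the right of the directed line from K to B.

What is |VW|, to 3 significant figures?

12.3

Checks: |KW| = 44.60 ✓; |WB| = 59.20 ✓.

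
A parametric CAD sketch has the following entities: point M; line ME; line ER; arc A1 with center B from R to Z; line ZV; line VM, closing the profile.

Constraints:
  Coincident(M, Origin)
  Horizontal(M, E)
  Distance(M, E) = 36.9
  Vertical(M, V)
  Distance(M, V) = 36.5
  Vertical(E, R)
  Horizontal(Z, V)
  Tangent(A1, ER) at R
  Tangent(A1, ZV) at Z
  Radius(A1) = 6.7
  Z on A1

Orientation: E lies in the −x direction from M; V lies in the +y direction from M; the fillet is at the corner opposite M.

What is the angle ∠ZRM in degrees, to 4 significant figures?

83.92°

M is at the origin; ME is horizontal with |ME| = 36.9 and E on the −x side, so E = (-36.90, 0.000). M and V share the same x with |MV| = 36.5 and V on the +y side, so V = (0.000, 36.50). The virtual corner opposite M is at (-36.90, 36.50). The tangent condition forces BR to be normal to ER and tangency of A1 to ZV means the radius BZ is perpendicular to ZV, with radius 6.7, so the center B sits 6.7 in from both sides at B = (-30.20, 29.80). That places the tangent points at R = (-36.90, 29.80) on ER and Z = (-30.20, 36.50) on ZV. Then cos ∠ZRM = RZ·RM / (|RZ||RM|), giving 83.92°.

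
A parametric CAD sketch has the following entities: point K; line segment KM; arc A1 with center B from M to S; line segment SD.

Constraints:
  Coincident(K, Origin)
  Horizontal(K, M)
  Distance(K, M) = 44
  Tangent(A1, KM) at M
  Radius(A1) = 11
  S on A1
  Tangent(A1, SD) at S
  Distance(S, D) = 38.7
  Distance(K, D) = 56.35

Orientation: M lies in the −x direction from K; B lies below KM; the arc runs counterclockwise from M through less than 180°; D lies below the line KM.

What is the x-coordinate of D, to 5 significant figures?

-28.983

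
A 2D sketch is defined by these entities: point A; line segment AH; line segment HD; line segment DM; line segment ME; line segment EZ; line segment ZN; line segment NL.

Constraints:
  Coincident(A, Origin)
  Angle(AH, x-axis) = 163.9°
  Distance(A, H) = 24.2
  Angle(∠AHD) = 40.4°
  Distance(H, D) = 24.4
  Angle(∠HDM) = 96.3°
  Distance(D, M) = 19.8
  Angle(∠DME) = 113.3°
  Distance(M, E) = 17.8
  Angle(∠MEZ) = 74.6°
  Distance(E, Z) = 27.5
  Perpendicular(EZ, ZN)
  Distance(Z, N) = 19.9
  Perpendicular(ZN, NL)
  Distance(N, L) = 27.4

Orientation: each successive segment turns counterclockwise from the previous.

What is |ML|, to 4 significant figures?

5.377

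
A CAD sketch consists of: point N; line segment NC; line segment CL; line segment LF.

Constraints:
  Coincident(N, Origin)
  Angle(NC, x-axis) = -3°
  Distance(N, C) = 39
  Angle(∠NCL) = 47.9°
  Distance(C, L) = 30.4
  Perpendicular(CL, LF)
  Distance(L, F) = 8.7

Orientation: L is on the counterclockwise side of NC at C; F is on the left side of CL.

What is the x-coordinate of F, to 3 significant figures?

13.0

∠NCL = 47.9°, so CL runs at -3.0° + (180° − 47.9°) = 129° from the x-axis; with |CL| = 30.4, L = C + 30.4·(cos 129°, sin 129°) = (19.8, 21.6). CL ⟂ LF; with |LF| = 8.7 on the left of CL, F = L + 8.7·(-0.776, -0.631) = (13.0, 16.1). So F.x = 13.0.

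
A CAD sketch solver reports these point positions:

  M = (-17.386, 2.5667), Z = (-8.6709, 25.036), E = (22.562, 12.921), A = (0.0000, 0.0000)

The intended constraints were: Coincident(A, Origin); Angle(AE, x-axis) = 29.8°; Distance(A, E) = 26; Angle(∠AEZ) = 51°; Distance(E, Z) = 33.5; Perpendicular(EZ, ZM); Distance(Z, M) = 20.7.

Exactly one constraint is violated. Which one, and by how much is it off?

Distance(Z, M) = 20.7 — off by 3.40.

A = (0.00, 0.00) ✓; AE at 29.80° ✓; |AE| = 26.00 ✓; ∠AEZ = 51.00° ✓; |EZ| = 33.50 ✓; ∠(EZ, ZM) = 90.00° ✓; |ZM| = 24.10 ✗.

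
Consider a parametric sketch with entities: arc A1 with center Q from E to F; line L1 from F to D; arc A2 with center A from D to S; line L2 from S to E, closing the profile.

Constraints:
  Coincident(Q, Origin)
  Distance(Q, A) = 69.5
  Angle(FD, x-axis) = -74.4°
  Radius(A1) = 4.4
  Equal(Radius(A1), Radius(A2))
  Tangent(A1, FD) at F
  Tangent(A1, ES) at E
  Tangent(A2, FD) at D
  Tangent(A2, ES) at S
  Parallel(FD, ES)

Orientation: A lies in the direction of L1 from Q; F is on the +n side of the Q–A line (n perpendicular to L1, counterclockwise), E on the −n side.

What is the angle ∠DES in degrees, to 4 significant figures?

7.216°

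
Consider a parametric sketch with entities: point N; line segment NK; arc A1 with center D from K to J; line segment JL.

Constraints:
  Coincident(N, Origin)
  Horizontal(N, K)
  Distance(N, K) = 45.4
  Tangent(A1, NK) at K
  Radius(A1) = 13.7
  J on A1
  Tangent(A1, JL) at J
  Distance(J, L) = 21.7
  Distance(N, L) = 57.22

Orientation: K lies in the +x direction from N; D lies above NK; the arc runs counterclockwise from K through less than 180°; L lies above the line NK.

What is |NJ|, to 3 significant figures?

60.2

Checks: |DJ| = 13.70 ✓; ∠(DJ, JL) = 90.00° ✓; |JL| = 21.70 ✓; |NL| = 57.22 ✓.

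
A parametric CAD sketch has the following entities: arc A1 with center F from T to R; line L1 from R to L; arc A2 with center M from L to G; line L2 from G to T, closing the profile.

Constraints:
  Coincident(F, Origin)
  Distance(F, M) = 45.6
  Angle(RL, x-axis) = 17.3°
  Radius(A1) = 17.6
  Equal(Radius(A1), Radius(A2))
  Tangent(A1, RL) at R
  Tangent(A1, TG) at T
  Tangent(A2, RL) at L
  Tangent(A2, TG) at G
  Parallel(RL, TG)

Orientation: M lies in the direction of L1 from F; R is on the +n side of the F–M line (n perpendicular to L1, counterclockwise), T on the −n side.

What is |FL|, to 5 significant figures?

48.879

Tangency of A1 to both parallel lines with radius 17.6 puts R and T at F ± 17.6·n: R = (-5.2338, 16.804), T = (5.2338, -16.804). Equal radii place L and G the same way about M: L = M + 17.6·n = (38.303, 30.364), G = M − 17.6·n = (48.771, -3.2435). Then |FL| = |L − F| = 48.879.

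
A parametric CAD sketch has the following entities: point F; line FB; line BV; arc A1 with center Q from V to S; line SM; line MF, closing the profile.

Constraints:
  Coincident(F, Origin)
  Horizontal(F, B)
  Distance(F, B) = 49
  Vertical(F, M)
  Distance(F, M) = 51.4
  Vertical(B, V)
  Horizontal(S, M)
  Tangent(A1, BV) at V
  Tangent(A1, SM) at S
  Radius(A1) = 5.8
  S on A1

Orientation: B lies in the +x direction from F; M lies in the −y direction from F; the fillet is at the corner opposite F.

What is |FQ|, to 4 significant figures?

62.81

F is at the origin; F and B share the same y with |FB| = 49.0 and B on the +x side, so B = (49.00, 0.000). FM is vertical with |FM| = 51.4 and M on the −y side, so M = (0.000, -51.40). The virtual corner opposite F is at (49.00, -51.40). Since A1 is tangent to BV there, QV ⟂ BV and since A1 is tangent to SM there, QS ⟂ SM, with radius 5.8, so the center Q sits 5.8 in from both sides at Q = (43.20, -45.60). Then |FQ| = |Q − F| = 62.81.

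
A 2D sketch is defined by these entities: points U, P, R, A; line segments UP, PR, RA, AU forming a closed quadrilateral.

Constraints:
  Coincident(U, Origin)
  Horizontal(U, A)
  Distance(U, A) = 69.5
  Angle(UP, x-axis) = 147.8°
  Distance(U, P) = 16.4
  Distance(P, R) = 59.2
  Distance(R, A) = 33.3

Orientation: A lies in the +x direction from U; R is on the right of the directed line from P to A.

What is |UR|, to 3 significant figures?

43.0

U is at the origin; UA is horizontal with |UA| = 69.5 and A in +x, so A = (69.5, 0). UP runs at 147.8° with |UP| = 16.4, so P = (-13.9, 8.74). R is determined by |PR| = 59.2 and |RA| = 33.3 together: it lies at the intersection of circle(P, 59.2) and circle(A, 33.3). With |PA| = 83.8, the foot of the radical line on PA is 56.2 from P and the perpendicular offset is √(59.2² − 56.2²) = 18.6. Taking the right-of-PA solution: R = (40.1, -15.6).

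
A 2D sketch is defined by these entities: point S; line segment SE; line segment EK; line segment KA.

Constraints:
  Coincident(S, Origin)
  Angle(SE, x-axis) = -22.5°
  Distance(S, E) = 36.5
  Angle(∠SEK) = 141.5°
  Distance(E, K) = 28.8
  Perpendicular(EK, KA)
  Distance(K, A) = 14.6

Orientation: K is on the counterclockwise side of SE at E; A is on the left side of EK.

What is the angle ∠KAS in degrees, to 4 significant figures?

98.06°

∠SEK = 141.5°, so EK runs at -22.5° + (180° − 141.5°) = 16.00° from the x-axis; with |EK| = 28.8, K = E + 28.8·(cos 16.00°, sin 16.00°) = (61.41, -6.030). EK ⟂ KA; with |KA| = 14.6 on the left of EK, A = K + 14.6·(-0.2756, 0.9613) = (57.38, 8.005). Then cos ∠KAS = AK·AS / (|AK||AS|), giving 98.06°.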